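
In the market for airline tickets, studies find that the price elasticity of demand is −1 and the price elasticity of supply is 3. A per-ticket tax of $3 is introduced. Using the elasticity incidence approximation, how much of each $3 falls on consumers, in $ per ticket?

Incidence ratio: consumers' share ≈ εs / (εs + |εd|) = 3 / (3 + 1) = 0.75.
So consumers bear ≈ 0.75 × $3 = $2.25; sellers bear $0.75.

Consumers bear ≈ $2.25 per ticket.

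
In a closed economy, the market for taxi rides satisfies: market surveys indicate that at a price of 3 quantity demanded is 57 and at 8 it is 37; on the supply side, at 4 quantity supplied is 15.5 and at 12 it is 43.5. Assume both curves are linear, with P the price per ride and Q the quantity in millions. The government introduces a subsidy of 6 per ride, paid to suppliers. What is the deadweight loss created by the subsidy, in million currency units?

Demand slope: (37 − 57)/(8 − 3) = -4, so Qd = 69 − 4P.
Supply slope: (43.5 − 15.5)/(12 − 4) = 3.5, so Qs = 3.5P + 1.5.
Without the subsidy, 69 − 4P = 3.5P + 1.5 gives 7.5P = 67.5, so P* = 9 and Q* = 33.
With a per-unit subsidy paid to suppliers, each receives P + 6 per unit sold, so supply becomes Qs = 3.5(P + 6) + 1.5.
Solving gives Q = 44.2 with consumers paying 6.2 and suppliers receiving 12.2 (the 6 wedge).
Quantity rises by |ΔQ| = |33 − 44.2| = 11.2.
DWL = ½ · t · |ΔQ| = ½ · 6 · 11.2 = 33.6.

Deadweight loss = 33.6 million.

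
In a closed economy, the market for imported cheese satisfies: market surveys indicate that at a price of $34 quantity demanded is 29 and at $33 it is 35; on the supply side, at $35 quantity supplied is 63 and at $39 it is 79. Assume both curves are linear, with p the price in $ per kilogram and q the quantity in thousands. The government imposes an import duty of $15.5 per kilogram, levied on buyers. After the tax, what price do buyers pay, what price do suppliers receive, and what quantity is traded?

Demand slope: (35 − 29)/(33 − 34) = -6, so qd = 233 − 6p.
Supply slope: (79 − 63)/(39 − 35) = 4, so qs = 4p − 77.
Before the tax: set 233 − 6p = 4p − 77 → p* = $31, q* = 47.
With the tax collected from buyers, demand (in seller-price terms) shifts: qd = 233 − 6(p + 15.5).
Solving gives q = 9.8 with buyers paying $37.2 and suppliers receiving $21.7 (the $15.5 wedge).
The less price-elastic side of the market bears the larger share of a per-unit tax.

Buyers pay $37.2; suppliers receive $21.7; quantity = 9.8.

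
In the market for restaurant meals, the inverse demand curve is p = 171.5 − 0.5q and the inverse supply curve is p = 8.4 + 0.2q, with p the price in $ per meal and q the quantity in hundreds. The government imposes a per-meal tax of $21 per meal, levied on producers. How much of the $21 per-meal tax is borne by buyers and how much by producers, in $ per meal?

Buyers bear $15 per meal; producers bear $6 per meal.

Rewrite in direct form: qd = 343 − 2p and qs = 5p − 42.
Before the tax: set 343 − 2p = 5p − 42 → p* = $55, q* = 233.
With the tax collected from producers, supply shifts: qs = 5(p − 21) − 42.
Solving gives q = 203 with buyers paying $70 and producers receiving $49 (the $21 wedge).
Burden on buyers: $15; on producers: $6. (They sum to $21.)
The less price-elastic side of the market bears the larger share of a per-unit tax.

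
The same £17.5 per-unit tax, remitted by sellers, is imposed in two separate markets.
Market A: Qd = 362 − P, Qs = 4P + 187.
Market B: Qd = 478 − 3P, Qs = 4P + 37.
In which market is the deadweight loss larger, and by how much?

Market B, by £140.

Market A: pre-tax P* = £35, Q* = 327; post-tax Q = 313; deadweight loss = £122.5.
Market B: pre-tax P* = £63, Q* = 289; post-tax Q = 259; deadweight loss = £262.5.
Difference: £122.5 vs £262.5 → market B is larger by £140.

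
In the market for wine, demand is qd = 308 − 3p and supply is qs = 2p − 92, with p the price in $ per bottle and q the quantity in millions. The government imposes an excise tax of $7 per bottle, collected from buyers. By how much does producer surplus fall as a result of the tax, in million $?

Without the tax, 308 − 3p = 2p − 92 gives 5p = 400, so p* = $80 and q* = 68.
With the tax collected from buyers, demand (in seller-price terms) shifts: qd = 308 − 3(p + 7).
Solving gives q = 59.6 with buyers paying $82.8 and sellers receiving $75.8 (the $7 wedge).
ΔPS is the trapezoid between Q = 59.6 and Q = 68 of height $4.2: ½ · (68 + 59.6) · 4.2 = $267.96.

Producer surplus falls by $267.96 million.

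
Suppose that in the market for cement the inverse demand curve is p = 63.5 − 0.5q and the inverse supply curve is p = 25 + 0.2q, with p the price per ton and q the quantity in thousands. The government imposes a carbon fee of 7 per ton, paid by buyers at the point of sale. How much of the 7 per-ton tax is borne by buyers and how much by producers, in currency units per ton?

Inverting to q(p) form: qd = 127 − 2p; qs = 5p − 125.
Without the tax, 127 − 2p = 5p − 125 gives 7p = 252, so p* = 36 and q* = 55.
With the tax collected from buyers, demand (in seller-price terms) shifts: qd = 127 − 2(p + 7).
Solving gives q = 45 with buyers paying 41 and producers receiving 34 (the 7 wedge).
Burden on buyers: 5; on producers: 2. (They sum to 7.)

Buyers bear 5 per ton; producers bear 2 per ton.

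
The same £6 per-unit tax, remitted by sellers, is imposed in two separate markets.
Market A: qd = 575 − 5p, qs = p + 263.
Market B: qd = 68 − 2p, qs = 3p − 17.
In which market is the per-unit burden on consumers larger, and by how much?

Market B, by £2.6.

Market A: pre-tax p* = £52, q* = 315; post-tax q = 310; per-unit burden on consumers = £1.
Market B: pre-tax p* = £17, q* = 34; post-tax q = 26.8; per-unit burden on consumers = £3.6.
Difference: £1 vs £3.6 → market B is larger by £2.6.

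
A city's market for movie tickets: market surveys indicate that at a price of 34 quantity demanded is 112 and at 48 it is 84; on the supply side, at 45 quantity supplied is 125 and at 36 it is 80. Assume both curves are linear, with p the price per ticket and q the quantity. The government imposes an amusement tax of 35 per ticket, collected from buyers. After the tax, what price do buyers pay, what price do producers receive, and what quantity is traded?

Buyers pay 65; producers receive 30; quantity = 50.

Demand slope: (84 − 112)/(48 − 34) = -2, so qd = 180 − 2p.
Supply slope: (80 − 125)/(36 − 45) = 5, so qs = 5p − 100.
Without the tax, 180 − 2p = 5p − 100 gives 7p = 280, so p* = 40 and q* = 100.
With the tax collected from buyers, demand (in seller-price terms) shifts: qd = 180 − 2(p + 35).
Solving gives q = 50 with buyers paying 65 and producers receiving 30 (the 35 wedge).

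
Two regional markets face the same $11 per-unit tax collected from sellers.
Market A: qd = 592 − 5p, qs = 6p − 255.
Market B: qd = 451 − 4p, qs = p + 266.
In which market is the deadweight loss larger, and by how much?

Market A, by $116.6.

Market A: pre-tax p* = $77, q* = 207; post-tax q = 177; deadweight loss = $165.
Market B: pre-tax p* = $37, q* = 303; post-tax q = 294.2; deadweight loss = $48.4.
Difference: $165 vs $48.4 → market A is larger by $116.6.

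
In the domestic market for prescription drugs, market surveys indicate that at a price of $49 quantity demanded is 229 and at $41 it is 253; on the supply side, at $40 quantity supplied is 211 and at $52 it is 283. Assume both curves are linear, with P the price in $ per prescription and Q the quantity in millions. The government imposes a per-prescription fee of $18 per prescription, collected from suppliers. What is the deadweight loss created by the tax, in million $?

Deadweight loss = $324 million.

Demand slope: (253 − 229)/(41 − 49) = -3, so Qd = 376 − 3P.
Supply slope: (283 − 211)/(52 − 40) = 6, so Qs = 6P − 29.
Before the tax: set 376 − 3P = 6P − 29 → P* = $45, Q* = 241.
With the tax collected from suppliers, supply shifts: Qs = 6(P − 18) − 29.
Solving gives Q = 205 with buyers paying $57 and suppliers receiving $39 (the $18 wedge).
Quantity falls by |ΔQ| = |241 − 205| = 36.
DWL = ½ · t · |ΔQ| = ½ · 18 · 36 = $324.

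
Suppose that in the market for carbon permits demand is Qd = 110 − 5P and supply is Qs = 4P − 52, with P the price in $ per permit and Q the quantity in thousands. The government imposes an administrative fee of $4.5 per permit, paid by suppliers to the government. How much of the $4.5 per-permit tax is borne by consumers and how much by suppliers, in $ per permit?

Without the tax, 110 − 5P = 4P − 52 gives 9P = 162, so P* = $18 and Q* = 20.
With the tax collected from suppliers, supply shifts: Qs = 4(P − 4.5) − 52.
New equilibrium: consumers pay $20, suppliers receive $15.5, Q = 10. (Wedge: Pb − Ps = 4.5.)
Burden on consumers: $2; on suppliers: $2.5. (They sum to $4.5.)

Consumers bear $2 per permit; suppliers bear $2.5 per permit.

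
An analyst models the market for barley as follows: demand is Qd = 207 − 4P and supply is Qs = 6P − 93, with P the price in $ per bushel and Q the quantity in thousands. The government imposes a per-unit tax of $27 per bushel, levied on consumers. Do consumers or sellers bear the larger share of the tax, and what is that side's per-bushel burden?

Consumers bear the larger share: $16.2 per bushel.

Before the tax: set 207 − 4P = 6P − 93 → P* = $30, Q* = 87.
With the tax collected from consumers, demand (in seller-price terms) shifts: Qd = 207 − 4(P + 27).
Solving gives Q = 22.2 with consumers paying $46.2 and sellers receiving $19.2 (the $27 wedge).
Per-bushel burden: consumers $16.2, sellers $10.8.
Consumers take the larger share because demand is less price-elastic here (demand slope 4 vs supply slope 6).
The less price-elastic side of the market bears the larger share of a per-unit tax.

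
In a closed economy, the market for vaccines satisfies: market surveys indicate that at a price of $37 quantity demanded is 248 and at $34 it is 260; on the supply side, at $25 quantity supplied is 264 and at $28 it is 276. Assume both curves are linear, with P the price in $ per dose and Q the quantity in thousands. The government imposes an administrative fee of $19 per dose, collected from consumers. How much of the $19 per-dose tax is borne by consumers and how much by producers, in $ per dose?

Consumers bear $9.5 per dose; producers bear $9.5 per dose.

Demand slope: (260 − 248)/(34 − 37) = -4, so Qd = 396 − 4P.
Supply slope: (276 − 264)/(28 − 25) = 4, so Qs = 4P + 164.
Before the tax: set 396 − 4P = 4P + 164 → P* = $29, Q* = 280.
With the tax collected from consumers, demand (in seller-price terms) shifts: Qd = 396 − 4(P + 19).
Solving gives Q = 242 with consumers paying $38.5 and producers receiving $19.5 (the $19 wedge).
Burden on consumers: $9.5; on producers: $9.5. (They sum to $19.)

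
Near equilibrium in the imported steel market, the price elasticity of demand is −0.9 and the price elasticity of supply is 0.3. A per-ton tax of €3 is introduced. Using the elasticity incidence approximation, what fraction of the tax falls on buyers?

Incidence ratio: buyers' share ≈ εs / (εs + |εd|) = 0.3 / (0.3 + 0.9) = 0.25.
Supply is the less elastic side, so buyers bear the smaller share.

Buyers' share ≈ 0.25.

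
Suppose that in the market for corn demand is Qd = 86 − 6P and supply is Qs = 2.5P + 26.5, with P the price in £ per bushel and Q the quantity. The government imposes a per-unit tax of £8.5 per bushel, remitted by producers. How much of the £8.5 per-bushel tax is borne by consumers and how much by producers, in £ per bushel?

Without the tax, 86 − 6P = 2.5P + 26.5 gives 8.5P = 59.5, so P* = £7 and Q* = 44.
With the tax collected from producers, supply shifts: Qs = 2.5(P − 8.5) + 26.5.
New equilibrium: consumers pay £9.5, producers receive £1, Q = 29. (Wedge: Pb − Ps = 8.5.)
Burden on consumers: £2.5; on producers: £6. (They sum to £8.5.)
The less price-elastic side of the market bears the larger share of a per-unit tax.

Consumers bear £2.5 per bushel; producers bear £6 per bushel.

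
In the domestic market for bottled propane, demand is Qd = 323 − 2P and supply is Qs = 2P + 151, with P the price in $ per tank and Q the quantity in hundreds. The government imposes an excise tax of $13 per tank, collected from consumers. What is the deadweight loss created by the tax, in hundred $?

Before the tax: set 323 − 2P = 2P + 151 → P* = $43, Q* = 237.
With the tax collected from consumers, demand (in seller-price terms) shifts: Qd = 323 − 2(P + 13).
Solving gives Q = 224 with consumers paying $49.5 and suppliers receiving $36.5 (the $13 wedge).
Quantity falls by |ΔQ| = |237 − 224| = 13.
DWL = ½ · t · |ΔQ| = ½ · 13 · 13 = $84.5.

Deadweight loss = $84.5 hundred.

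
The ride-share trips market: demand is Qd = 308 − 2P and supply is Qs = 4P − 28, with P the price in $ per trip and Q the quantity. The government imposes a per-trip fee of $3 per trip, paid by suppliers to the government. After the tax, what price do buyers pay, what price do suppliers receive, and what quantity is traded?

Before the tax: set 308 − 2P = 4P − 28 → P* = $56, Q* = 196.
With the tax collected from suppliers, supply shifts: Qs = 4(P − 3) − 28.
Solving gives Q = 192 with buyers paying $58 and suppliers receiving $55 (the $3 wedge).

Buyers pay $58; suppliers receive $55; quantity = 192.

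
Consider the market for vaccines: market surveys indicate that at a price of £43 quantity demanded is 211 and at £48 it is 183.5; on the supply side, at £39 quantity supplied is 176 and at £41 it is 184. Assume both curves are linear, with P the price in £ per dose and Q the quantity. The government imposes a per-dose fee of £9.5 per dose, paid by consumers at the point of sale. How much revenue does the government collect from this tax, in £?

Demand slope: (183.5 − 211)/(48 − 43) = -5.5, so Qd = 447.5 − 5.5P.
Supply slope: (184 − 176)/(41 − 39) = 4, so Qs = 4P + 20.
Before the tax: set 447.5 − 5.5P = 4P + 20 → P* = £45, Q* = 200.
With the tax collected from consumers, demand (in seller-price terms) shifts: Qd = 447.5 − 5.5(P + 9.5).
Solving gives Q = 178 with consumers paying £49 and sellers receiving £39.5 (the £9.5 wedge).
Revenue = t · Q = 9.5 · 178 = £1691.

Tax revenue = £1691.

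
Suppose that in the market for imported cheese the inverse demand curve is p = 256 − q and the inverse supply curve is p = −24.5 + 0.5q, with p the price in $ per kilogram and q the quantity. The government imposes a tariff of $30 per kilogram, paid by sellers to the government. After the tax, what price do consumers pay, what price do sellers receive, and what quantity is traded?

Consumers pay $89; sellers receive $59; quantity = 167.

Inverting to q(p) form: qd = 256 − p; qs = 2p + 49.
Without the tax, 256 − p = 2p + 49 gives 3p = 207, so p* = $69 and q* = 187.
With the tax collected from sellers, supply shifts: qs = 2(p − 30) + 49.
New equilibrium: consumers pay $89, sellers receive $59, q = 167. (Wedge: pb − ps = 30.)
The less price-elastic side of the market bears the larger share of a per-unit tax.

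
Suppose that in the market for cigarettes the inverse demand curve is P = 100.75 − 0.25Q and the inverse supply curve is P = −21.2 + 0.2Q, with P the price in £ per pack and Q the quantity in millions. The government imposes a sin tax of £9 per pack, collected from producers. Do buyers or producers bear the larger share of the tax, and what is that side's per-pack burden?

Buyers bear the larger share: £5 per pack.

Inverting to Q(P) form: Qd = 403 − 4P; Qs = 5P + 106.
Without the tax, 403 − 4P = 5P + 106 gives 9P = 297, so P* = £33 and Q* = 271.
With the tax collected from producers, supply shifts: Qs = 5(P − 9) + 106.
New equilibrium: buyers pay £38, producers receive £29, Q = 251. (Wedge: Pb − Ps = 9.)
Per-pack burden: buyers £5, producers £4.
Buyers take the larger share because demand is less price-elastic here (demand slope 4 vs supply slope 5).
The less price-elastic side of the market bears the larger share of a per-unit tax.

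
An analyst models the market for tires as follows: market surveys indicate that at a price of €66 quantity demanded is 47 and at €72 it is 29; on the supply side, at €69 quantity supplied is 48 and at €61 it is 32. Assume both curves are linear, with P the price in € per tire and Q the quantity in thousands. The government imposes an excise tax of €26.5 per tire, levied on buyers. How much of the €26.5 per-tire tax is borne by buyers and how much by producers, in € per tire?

Buyers bear €10.6 per tire; producers bear €15.9 per tire.

Demand slope: (29 − 47)/(72 − 66) = -3, so Qd = 245 − 3P.
Supply slope: (32 − 48)/(61 − 69) = 2, so Qs = 2P − 90.
Before the tax: set 245 − 3P = 2P − 90 → P* = €67, Q* = 44.
With the tax collected from buyers, demand (in seller-price terms) shifts: Qd = 245 − 3(P + 26.5).
Solving gives Q = 12.2 with buyers paying €77.6 and producers receiving €51.1 (the €26.5 wedge).
Burden on buyers: €10.6; on producers: €15.9. (They sum to €26.5.)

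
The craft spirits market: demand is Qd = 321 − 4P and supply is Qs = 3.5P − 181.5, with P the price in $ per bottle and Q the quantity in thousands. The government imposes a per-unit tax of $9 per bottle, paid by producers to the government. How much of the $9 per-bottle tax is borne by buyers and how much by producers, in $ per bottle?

Without the tax, 321 − 4P = 3.5P − 181.5 gives 7.5P = 502.5, so P* = $67 and Q* = 53.
With the tax collected from producers, supply shifts: Qs = 3.5(P − 9) − 181.5.
Solving gives Q = 36.2 with buyers paying $71.2 and producers receiving $62.2 (the $9 wedge).
Burden on buyers: $4.2; on producers: $4.8. (They sum to $9.)
The less price-elastic side of the market bears the larger share of a per-unit tax.

Buyers bear $4.2 per bottle; producers bear $4.8 per bottle.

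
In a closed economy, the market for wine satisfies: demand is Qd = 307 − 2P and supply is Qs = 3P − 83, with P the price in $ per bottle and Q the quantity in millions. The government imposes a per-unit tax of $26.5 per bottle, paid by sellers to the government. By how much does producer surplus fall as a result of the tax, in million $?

Producer surplus falls by $1432.06 million.

Without the tax, 307 − 2P = 3P − 83 gives 5P = 390, so P* = $78 and Q* = 151.
With the tax collected from sellers, supply shifts: Qs = 3(P − 26.5) − 83.
Solving gives Q = 119.2 with consumers paying $93.9 and sellers receiving $67.4 (the $26.5 wedge).
ΔPS is the trapezoid between Q = 119.2 and Q = 151 of height $10.6: ½ · (151 + 119.2) · 10.6 = $1432.06.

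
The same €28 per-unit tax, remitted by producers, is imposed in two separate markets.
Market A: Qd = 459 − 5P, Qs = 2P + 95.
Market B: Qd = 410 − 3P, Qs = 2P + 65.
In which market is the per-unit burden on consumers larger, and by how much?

Market A: pre-tax P* = €52, Q* = 199; post-tax Q = 159; per-unit burden on consumers = €8.
Market B: pre-tax P* = €69, Q* = 203; post-tax Q = 169.4; per-unit burden on consumers = €11.2.
Difference: €8 vs €11.2 → market B is larger by €3.2.

Market B, by €3.2.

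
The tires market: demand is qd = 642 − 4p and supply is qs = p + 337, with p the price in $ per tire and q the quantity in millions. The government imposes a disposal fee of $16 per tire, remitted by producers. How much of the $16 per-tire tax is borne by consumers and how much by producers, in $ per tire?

Before the tax: set 642 − 4p = p + 337 → p* = $61, q* = 398.
With the tax collected from producers, supply shifts: qs = (p − 16) + 337.
Solving gives q = 385.2 with consumers paying $64.2 and producers receiving $48.2 (the $16 wedge).
Burden on consumers: $3.2; on producers: $12.8. (They sum to $16.)

Consumers bear $3.2 per tire; producers bear $12.8 per tire.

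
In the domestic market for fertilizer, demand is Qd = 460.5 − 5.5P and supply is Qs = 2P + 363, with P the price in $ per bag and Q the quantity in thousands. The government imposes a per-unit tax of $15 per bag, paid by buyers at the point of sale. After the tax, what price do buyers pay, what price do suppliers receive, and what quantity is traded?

Before the tax: set 460.5 − 5.5P = 2P + 363 → P* = $13, Q* = 389.
With the tax collected from buyers, demand (in seller-price terms) shifts: Qd = 460.5 − 5.5(P + 15).
Solving gives Q = 367 with buyers paying $17 and suppliers receiving $2 (the $15 wedge).
The less price-elastic side of the market bears the larger share of a per-unit tax.

Buyers pay $17; suppliers receive $2; quantity = 367.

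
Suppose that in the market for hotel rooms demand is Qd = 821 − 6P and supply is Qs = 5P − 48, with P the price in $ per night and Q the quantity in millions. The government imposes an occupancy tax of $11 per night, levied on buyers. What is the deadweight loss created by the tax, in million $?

Deadweight loss = $165 million.

Without the tax, 821 − 6P = 5P − 48 gives 11P = 869, so P* = $79 and Q* = 347.
With the tax collected from buyers, demand (in seller-price terms) shifts: Qd = 821 − 6(P + 11).
New equilibrium: buyers pay $84, sellers receive $73, Q = 317. (Wedge: Pb − Ps = 11.)
Quantity falls by |ΔQ| = |347 − 317| = 30.
DWL = ½ · t · |ΔQ| = ½ · 11 · 30 = $165.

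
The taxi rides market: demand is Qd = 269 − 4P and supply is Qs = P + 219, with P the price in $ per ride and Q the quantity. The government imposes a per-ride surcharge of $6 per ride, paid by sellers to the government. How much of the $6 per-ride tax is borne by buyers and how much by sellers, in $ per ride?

Buyers bear $1.2 per ride; sellers bear $4.8 per ride.

Before the tax: set 269 − 4P = P + 219 → P* = $10, Q* = 229.
With the tax collected from sellers, supply shifts: Qs = (P − 6) + 219.
New equilibrium: buyers pay $11.2, sellers receive $5.2, Q = 224.2. (Wedge: Pb − Ps = 6.)
Burden on buyers: $1.2; on sellers: $4.8. (They sum to $6.)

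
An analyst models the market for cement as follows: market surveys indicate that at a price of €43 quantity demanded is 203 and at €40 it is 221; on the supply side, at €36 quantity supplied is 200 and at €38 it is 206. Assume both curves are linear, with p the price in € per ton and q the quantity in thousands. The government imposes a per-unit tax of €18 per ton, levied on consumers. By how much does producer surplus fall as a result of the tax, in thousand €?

Producer surplus falls by €2364 thousand.

Demand slope: (221 − 203)/(40 − 43) = -6, so qd = 461 − 6p.
Supply slope: (206 − 200)/(38 − 36) = 3, so qs = 3p + 92.
Before the tax: set 461 − 6p = 3p + 92 → p* = €41, q* = 215.
With the tax collected from consumers, demand (in seller-price terms) shifts: qd = 461 − 6(p + 18).
Solving gives q = 179 with consumers paying €47 and sellers receiving €29 (the €18 wedge).
ΔPS is the trapezoid between Q = 179 and Q = 215 of height €12: ½ · (215 + 179) · 12 = €2364.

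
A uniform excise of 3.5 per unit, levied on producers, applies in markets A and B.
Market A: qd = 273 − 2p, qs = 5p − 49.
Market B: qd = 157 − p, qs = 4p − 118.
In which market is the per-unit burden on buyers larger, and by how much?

Market B, by 0.3.

Market A: pre-tax p* = 46, q* = 181; post-tax q = 176; per-unit burden on buyers = 2.5.
Market B: pre-tax p* = 55, q* = 102; post-tax q = 99.2; per-unit burden on buyers = 2.8.
Difference: 2.5 vs 2.8 → market B is larger by 0.3.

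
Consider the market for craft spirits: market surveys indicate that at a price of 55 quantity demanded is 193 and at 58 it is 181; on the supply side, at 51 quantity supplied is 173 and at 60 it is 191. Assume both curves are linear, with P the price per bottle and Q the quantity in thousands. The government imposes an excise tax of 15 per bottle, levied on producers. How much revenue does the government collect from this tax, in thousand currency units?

Tax revenue = 2475 thousand.

Demand slope: (181 − 193)/(58 − 55) = -4, so Qd = 413 − 4P.
Supply slope: (191 − 173)/(60 − 51) = 2, so Qs = 2P + 71.
Before the tax: set 413 − 4P = 2P + 71 → P* = 57, Q* = 185.
With the tax collected from producers, supply shifts: Qs = 2(P − 15) + 71.
Solving gives Q = 165 with buyers paying 62 and producers receiving 47 (the 15 wedge).
Revenue = t · Q = 15 · 165 = 2475.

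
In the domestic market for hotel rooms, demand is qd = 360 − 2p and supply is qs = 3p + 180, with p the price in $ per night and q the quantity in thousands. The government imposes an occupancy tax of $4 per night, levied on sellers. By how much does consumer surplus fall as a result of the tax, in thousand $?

Before the tax: set 360 − 2p = 3p + 180 → p* = $36, q* = 288.
With the tax collected from sellers, supply shifts: qs = 3(p − 4) + 180.
Solving gives q = 283.2 with buyers paying $38.4 and sellers receiving $34.4 (the $4 wedge).
ΔCS is the trapezoid between Q = 283.2 and Q = 288 of height $2.4: ½ · (288 + 283.2) · 2.4 = $685.44.

Consumer surplus falls by $685.44 thousand.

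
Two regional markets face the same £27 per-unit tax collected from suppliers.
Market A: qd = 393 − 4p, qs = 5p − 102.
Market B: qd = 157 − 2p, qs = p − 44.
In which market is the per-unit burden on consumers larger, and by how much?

Market A, by £6.

Market A: pre-tax p* = £55, q* = 173; post-tax q = 113; per-unit burden on consumers = £15.
Market B: pre-tax p* = £67, q* = 23; post-tax q = 5; per-unit burden on consumers = £9.
Difference: £15 vs £9 → market A is larger by £6.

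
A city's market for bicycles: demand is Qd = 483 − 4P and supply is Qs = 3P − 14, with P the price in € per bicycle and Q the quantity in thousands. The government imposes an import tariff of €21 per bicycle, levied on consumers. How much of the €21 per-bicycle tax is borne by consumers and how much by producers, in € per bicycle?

Without the tax, 483 − 4P = 3P − 14 gives 7P = 497, so P* = €71 and Q* = 199.
With the tax collected from consumers, demand (in seller-price terms) shifts: Qd = 483 − 4(P + 21).
New equilibrium: consumers pay €80, producers receive €59, Q = 163. (Wedge: Pb − Ps = 21.)
Burden on consumers: €9; on producers: €12. (They sum to €21.)
The less price-elastic side of the market bears the larger share of a per-unit tax.

Consumers bear €9 per bicycle; producers bear €12 per bicycle.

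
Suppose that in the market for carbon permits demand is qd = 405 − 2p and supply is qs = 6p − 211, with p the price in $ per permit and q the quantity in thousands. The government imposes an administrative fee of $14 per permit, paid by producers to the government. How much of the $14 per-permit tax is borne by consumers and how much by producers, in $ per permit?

Consumers bear $10.5 per permit; producers bear $3.5 per permit.

Without the tax, 405 − 2p = 6p − 211 gives 8p = 616, so p* = $77 and q* = 251.
With the tax collected from producers, supply shifts: qs = 6(p − 14) − 211.
Solving gives q = 230 with consumers paying $87.5 and producers receiving $73.5 (the $14 wedge).
Burden on consumers: $10.5; on producers: $3.5. (They sum to $14.)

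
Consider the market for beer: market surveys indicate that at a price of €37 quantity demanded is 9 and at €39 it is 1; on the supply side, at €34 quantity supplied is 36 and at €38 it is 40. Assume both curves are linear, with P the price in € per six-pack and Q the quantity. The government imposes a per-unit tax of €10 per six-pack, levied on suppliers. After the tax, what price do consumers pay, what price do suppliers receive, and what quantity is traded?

Demand slope: (1 − 9)/(39 − 37) = -4, so Qd = 157 − 4P.
Supply slope: (40 − 36)/(38 − 34) = 1, so Qs = P + 2.
Without the tax, 157 − 4P = P + 2 gives 5P = 155, so P* = €31 and Q* = 33.
With the tax collected from suppliers, supply shifts: Qs = (P − 10) + 2.
Solving gives Q = 25 with consumers paying €33 and suppliers receiving €23 (the €10 wedge).
The less price-elastic side of the market bears the larger share of a per-unit tax.

Consumers pay €33; suppliers receive €23; quantity = 25.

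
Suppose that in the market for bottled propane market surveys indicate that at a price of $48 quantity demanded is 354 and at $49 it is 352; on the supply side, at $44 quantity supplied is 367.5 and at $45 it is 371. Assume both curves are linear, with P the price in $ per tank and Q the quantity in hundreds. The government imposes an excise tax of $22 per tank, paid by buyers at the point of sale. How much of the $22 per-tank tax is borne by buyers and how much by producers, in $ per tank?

Buyers bear $14 per tank; producers bear $8 per tank.

Demand slope: (352 − 354)/(49 − 48) = -2, so Qd = 450 − 2P.
Supply slope: (371 − 367.5)/(45 − 44) = 3.5, so Qs = 3.5P + 213.5.
Before the tax: set 450 − 2P = 3.5P + 213.5 → P* = $43, Q* = 364.
With the tax collected from buyers, demand (in seller-price terms) shifts: Qd = 450 − 2(P + 22).
Solving gives Q = 336 with buyers paying $57 and producers receiving $35 (the $22 wedge).
Burden on buyers: $14; on producers: $8. (They sum to $22.)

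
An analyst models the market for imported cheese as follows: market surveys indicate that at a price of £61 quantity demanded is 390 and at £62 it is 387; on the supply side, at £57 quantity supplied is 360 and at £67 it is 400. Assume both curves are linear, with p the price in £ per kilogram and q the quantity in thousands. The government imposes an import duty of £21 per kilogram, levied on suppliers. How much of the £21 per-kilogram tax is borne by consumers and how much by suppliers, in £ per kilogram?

Demand slope: (387 − 390)/(62 − 61) = -3, so qd = 573 − 3p.
Supply slope: (400 − 360)/(67 − 57) = 4, so qs = 4p + 132.
Without the tax, 573 − 3p = 4p + 132 gives 7p = 441, so p* = £63 and q* = 384.
With the tax collected from suppliers, supply shifts: qs = 4(p − 21) + 132.
New equilibrium: consumers pay £75, suppliers receive £54, q = 348. (Wedge: pb − ps = 21.)
Burden on consumers: £12; on suppliers: £9. (They sum to £21.)
The less price-elastic side of the market bears the larger share of a per-unit tax.

Consumers bear £12 per kilogram; suppliers bear £9 per kilogram.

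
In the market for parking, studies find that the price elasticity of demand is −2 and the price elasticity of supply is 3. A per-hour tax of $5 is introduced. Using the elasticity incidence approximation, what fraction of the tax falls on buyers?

Incidence ratio: buyers' share ≈ εs / (εs + |εd|) = 3 / (3 + 2) = 0.6.
Supply is the more elastic side, so buyers bear the larger share.

Buyers' share ≈ 0.6.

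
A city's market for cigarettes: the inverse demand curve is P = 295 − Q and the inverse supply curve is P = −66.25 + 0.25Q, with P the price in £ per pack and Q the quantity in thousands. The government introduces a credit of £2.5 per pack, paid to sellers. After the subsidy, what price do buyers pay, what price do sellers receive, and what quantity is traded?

Inverting to Q(P) form: Qd = 295 − P; Qs = 4P + 265.
Before the subsidy: set 295 − P = 4P + 265 → P* = £6, Q* = 289.
With a per-unit subsidy paid to sellers, each receives P + 2.5 per unit sold, so supply becomes Qs = 4(P + 2.5) + 265.
New equilibrium: buyers pay £4, sellers receive £6.5, Q = 291. (Wedge: Pb − Ps = −2.5.)

Buyers pay £4; sellers receive £6.5; quantity = 291.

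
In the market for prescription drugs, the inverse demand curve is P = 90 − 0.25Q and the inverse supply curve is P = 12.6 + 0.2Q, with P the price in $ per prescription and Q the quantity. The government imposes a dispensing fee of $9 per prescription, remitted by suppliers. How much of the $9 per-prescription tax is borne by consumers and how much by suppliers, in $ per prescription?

Inverting to Q(P) form: Qd = 360 − 4P; Qs = 5P − 63.
Without the tax, 360 − 4P = 5P − 63 gives 9P = 423, so P* = $47 and Q* = 172.
With the tax collected from suppliers, supply shifts: Qs = 5(P − 9) − 63.
New equilibrium: consumers pay $52, suppliers receive $43, Q = 152. (Wedge: Pb − Ps = 9.)
Burden on consumers: $5; on suppliers: $4. (They sum to $9.)

Consumers bear $5 per prescription; suppliers bear $4 per prescription.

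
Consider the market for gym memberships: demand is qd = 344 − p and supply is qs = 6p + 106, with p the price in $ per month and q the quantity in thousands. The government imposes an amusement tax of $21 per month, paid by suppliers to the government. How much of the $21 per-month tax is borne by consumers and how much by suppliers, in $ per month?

Consumers bear $18 per month; suppliers bear $3 per month.

Without the tax, 344 − p = 6p + 106 gives 7p = 238, so p* = $34 and q* = 310.
With the tax collected from suppliers, supply shifts: qs = 6(p − 21) + 106.
New equilibrium: consumers pay $52, suppliers receive $31, q = 292. (Wedge: pb − ps = 21.)
Burden on consumers: $18; on suppliers: $3. (They sum to $21.)
The less price-elastic side of the market bears the larger share of a per-unit tax.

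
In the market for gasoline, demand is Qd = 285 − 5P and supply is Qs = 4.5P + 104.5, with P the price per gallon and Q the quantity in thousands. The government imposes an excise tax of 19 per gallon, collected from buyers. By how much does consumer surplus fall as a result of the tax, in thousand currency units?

Before the tax: set 285 − 5P = 4.5P + 104.5 → P* = 19, Q* = 190.
With the tax collected from buyers, demand (in seller-price terms) shifts: Qd = 285 − 5(P + 19).
Solving gives Q = 145 with buyers paying 28 and sellers receiving 9 (the 19 wedge).
ΔCS is the trapezoid between Q = 145 and Q = 190 of height 9: ½ · (190 + 145) · 9 = 1507.5.

Consumer surplus falls by 1507.5 thousand.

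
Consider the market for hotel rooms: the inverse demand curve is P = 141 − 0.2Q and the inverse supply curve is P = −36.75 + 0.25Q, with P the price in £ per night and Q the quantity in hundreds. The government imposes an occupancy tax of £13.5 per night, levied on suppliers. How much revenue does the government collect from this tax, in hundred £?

Inverting to Q(P) form: Qd = 705 − 5P; Qs = 4P + 147.
Without the tax, 705 − 5P = 4P + 147 gives 9P = 558, so P* = £62 and Q* = 395.
With the tax collected from suppliers, supply shifts: Qs = 4(P − 13.5) + 147.
Solving gives Q = 365 with consumers paying £68 and suppliers receiving £54.5 (the £13.5 wedge).
Revenue = t · Q = 13.5 · 365 = £4927.5.

Tax revenue = £4927.5 hundred.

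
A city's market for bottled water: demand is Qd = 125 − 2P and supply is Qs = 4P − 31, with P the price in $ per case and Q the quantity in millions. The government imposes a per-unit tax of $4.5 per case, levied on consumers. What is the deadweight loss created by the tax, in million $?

Without the tax, 125 − 2P = 4P − 31 gives 6P = 156, so P* = $26 and Q* = 73.
With the tax collected from consumers, demand (in seller-price terms) shifts: Qd = 125 − 2(P + 4.5).
New equilibrium: consumers pay $29, sellers receive $24.5, Q = 67. (Wedge: Pb − Ps = 4.5.)
Quantity falls by |ΔQ| = |73 − 67| = 6.
DWL = ½ · t · |ΔQ| = ½ · 4.5 · 6 = $13.5.

Deadweight loss = $13.5 million.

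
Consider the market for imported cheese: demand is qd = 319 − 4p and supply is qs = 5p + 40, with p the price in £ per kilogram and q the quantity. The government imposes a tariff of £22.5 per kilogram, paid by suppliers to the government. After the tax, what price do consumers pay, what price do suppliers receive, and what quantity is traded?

Consumers pay £43.5; suppliers receive £21; quantity = 145.

Without the tax, 319 − 4p = 5p + 40 gives 9p = 279, so p* = £31 and q* = 195.
With the tax collected from suppliers, supply shifts: qs = 5(p − 22.5) + 40.
Solving gives q = 145 with consumers paying £43.5 and suppliers receiving £21 (the £22.5 wedge).
The less price-elastic side of the market bears the larger share of a per-unit tax.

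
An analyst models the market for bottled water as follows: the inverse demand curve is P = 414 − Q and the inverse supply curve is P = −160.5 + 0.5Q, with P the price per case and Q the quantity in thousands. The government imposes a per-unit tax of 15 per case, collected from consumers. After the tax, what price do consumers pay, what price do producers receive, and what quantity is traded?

Rewrite in direct form: Qd = 414 − P and Qs = 2P + 321.
Without the tax, 414 − P = 2P + 321 gives 3P = 93, so P* = 31 and Q* = 383.
With the tax collected from consumers, demand (in seller-price terms) shifts: Qd = 414 − (P + 15).
Solving gives Q = 373 with consumers paying 41 and producers receiving 26 (the 15 wedge).
The less price-elastic side of the market bears the larger share of a per-unit tax.

Consumers pay 41; producers receive 26; quantity = 373.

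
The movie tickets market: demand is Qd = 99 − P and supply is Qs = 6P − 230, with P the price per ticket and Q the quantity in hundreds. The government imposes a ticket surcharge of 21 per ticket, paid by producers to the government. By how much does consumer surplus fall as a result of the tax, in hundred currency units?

Consumer surplus falls by 774 hundred.

Before the tax: set 99 − P = 6P − 230 → P* = 47, Q* = 52.
With the tax collected from producers, supply shifts: Qs = 6(P − 21) − 230.
New equilibrium: buyers pay 65, producers receive 44, Q = 34. (Wedge: Pb − Ps = 21.)
ΔCS is the trapezoid between Q = 34 and Q = 52 of height 18: ½ · (52 + 34) · 18 = 774.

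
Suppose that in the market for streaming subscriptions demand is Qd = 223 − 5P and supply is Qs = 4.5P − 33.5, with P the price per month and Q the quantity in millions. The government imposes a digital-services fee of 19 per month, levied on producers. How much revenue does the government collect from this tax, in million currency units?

Tax revenue = 817 million.

Before the tax: set 223 − 5P = 4.5P − 33.5 → P* = 27, Q* = 88.
With the tax collected from producers, supply shifts: Qs = 4.5(P − 19) − 33.5.
New equilibrium: consumers pay 36, producers receive 17, Q = 43. (Wedge: Pb − Ps = 19.)
Revenue = t · Q = 19 · 43 = 817.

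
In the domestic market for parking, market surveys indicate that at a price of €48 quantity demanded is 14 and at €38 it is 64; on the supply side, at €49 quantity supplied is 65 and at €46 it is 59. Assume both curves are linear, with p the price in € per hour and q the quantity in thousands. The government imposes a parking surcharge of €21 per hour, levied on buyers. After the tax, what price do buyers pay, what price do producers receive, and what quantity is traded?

Buyers pay €47; producers receive €26; quantity = 19.

Demand slope: (64 − 14)/(38 − 48) = -5, so qd = 254 − 5p.
Supply slope: (59 − 65)/(46 − 49) = 2, so qs = 2p − 33.
Before the tax: set 254 − 5p = 2p − 33 → p* = €41, q* = 49.
With the tax collected from buyers, demand (in seller-price terms) shifts: qd = 254 − 5(p + 21).
Solving gives q = 19 with buyers paying €47 and producers receiving €26 (the €21 wedge).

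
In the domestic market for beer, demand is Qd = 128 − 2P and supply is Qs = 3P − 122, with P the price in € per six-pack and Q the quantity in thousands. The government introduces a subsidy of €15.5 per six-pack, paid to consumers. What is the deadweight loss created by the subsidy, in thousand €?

Deadweight loss = €144.15 thousand.

Without the subsidy, 128 − 2P = 3P − 122 gives 5P = 250, so P* = €50 and Q* = 28.
With a per-unit subsidy paid to consumers, each effectively pays P − 15.5, so demand becomes Qd = 128 − 2(P − 15.5).
Solving gives Q = 46.6 with consumers paying €40.7 and suppliers receiving €56.2 (the €15.5 wedge).
Quantity rises by |ΔQ| = |28 − 46.6| = 18.6.
DWL = ½ · t · |ΔQ| = ½ · 15.5 · 18.6 = €144.15.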